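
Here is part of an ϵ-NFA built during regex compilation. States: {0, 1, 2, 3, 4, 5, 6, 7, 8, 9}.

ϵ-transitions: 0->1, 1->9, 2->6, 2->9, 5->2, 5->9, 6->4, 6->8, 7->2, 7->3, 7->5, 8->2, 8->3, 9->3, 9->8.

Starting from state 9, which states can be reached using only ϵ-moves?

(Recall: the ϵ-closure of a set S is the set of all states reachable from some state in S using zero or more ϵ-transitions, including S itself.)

Start with {9}.
From 9 via ϵ: add 3, 8.
From 8 via ϵ: add 2.
From 2 via ϵ: add 6.
From 6 via ϵ: add 4.
No new states can be added; the closed set is {2, 3, 4, 6, 8, 9}.

{2, 3, 4, 6, 8, 9}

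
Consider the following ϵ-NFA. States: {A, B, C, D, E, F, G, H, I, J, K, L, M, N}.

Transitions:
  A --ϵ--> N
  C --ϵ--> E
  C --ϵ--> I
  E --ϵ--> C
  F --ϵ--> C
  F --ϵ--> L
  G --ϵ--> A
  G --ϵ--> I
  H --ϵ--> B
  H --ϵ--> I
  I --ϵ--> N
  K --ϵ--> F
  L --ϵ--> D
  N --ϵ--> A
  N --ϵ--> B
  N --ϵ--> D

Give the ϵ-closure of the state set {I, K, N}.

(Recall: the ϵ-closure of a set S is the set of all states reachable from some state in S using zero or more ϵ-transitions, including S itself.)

Start with {I, K, N}.
From K via ϵ: add F.
From N via ϵ: add A, B, D.
From F via ϵ: add C, L.
From C via ϵ: add E.
No new states can be added; the closed set is {A, B, C, D, E, F, I, K, L, N}.

{A, B, C, D, E, F, I, K, L, N}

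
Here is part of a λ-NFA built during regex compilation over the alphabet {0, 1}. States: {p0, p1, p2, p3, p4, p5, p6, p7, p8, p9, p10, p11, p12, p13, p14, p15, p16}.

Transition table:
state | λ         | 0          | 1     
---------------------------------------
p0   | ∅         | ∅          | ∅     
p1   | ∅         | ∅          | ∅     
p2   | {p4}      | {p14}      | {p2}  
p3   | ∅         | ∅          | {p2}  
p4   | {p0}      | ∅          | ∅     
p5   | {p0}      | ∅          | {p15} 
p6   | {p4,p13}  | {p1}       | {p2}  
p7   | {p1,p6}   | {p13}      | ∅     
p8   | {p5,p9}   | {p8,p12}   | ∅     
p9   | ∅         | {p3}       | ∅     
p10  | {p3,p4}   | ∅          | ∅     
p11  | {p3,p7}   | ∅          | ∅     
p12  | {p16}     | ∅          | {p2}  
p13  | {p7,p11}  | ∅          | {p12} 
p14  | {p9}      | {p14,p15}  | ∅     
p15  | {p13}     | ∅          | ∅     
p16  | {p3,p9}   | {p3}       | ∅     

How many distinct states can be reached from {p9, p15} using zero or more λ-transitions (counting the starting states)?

Start with {p9, p15}.
From p15 via λ: add p13.
From p13 via λ: add p7, p11.
From p7 via λ: add p1, p6.
From p11 via λ: add p3.
From p6 via λ: add p4.
From p4 via λ: add p0.
λ-closure = {p0, p1, p3, p4, p6, p7, p9, p11, p13, p15}, which has 10 states.

10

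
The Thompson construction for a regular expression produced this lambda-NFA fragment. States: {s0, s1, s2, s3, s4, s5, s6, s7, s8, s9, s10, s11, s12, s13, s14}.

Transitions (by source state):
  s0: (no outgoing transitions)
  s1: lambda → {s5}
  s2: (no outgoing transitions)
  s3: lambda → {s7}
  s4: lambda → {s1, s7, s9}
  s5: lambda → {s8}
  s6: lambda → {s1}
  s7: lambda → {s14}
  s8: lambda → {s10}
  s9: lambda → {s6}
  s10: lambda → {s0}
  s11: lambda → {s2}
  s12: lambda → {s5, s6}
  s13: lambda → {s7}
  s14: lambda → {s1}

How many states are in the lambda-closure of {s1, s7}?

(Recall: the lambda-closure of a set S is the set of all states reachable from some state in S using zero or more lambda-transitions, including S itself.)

Start with {s1, s7}.
From s1 via lambda: add s5.
From s7 via lambda: add s14.
From s5 via lambda: add s8.
From s8 via lambda: add s10.
From s10 via lambda: add s0.
lambda-closure = {s0, s1, s5, s7, s8, s10, s14}, which has 7 states.

7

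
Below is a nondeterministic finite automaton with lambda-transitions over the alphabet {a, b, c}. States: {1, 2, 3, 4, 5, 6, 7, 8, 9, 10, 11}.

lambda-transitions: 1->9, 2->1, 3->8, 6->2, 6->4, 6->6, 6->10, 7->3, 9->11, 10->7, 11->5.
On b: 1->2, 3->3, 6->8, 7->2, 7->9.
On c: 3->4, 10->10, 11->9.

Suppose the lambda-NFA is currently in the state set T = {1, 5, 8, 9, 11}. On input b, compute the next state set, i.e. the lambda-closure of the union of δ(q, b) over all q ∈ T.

{1, 2, 5, 9, 11}

1 on b → {2}.
No b-transition from 5, 8, 9, 11.
Union after reading b: {2}.
Now take the lambda-closure:
From 2 via lambda: add 1.
From 1 via lambda: add 9.
From 9 via lambda: add 11.
From 11 via lambda: add 5.
No new states can be added; the closed set is {1, 2, 5, 9, 11}.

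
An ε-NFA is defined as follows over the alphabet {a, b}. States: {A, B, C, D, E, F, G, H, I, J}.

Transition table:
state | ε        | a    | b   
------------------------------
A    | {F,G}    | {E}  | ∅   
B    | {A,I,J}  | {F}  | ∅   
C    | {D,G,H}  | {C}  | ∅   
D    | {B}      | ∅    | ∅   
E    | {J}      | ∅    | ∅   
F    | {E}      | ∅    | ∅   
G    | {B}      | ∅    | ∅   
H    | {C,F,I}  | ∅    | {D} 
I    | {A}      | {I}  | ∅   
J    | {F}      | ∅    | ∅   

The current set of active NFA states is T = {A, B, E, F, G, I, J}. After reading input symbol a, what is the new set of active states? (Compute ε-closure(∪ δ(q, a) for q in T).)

{A, B, E, F, G, I, J}

A on a → {E}.
B on a → {F}.
I on a → {I}.
No a-transition from E, F, G, J.
Union after reading a: {E, F, I}.
Now take the ε-closure:
From E via ε: add J.
From I via ε: add A.
From A via ε: add G.
From G via ε: add B.
No new states can be added; the closed set is {A, B, E, F, G, I, J}.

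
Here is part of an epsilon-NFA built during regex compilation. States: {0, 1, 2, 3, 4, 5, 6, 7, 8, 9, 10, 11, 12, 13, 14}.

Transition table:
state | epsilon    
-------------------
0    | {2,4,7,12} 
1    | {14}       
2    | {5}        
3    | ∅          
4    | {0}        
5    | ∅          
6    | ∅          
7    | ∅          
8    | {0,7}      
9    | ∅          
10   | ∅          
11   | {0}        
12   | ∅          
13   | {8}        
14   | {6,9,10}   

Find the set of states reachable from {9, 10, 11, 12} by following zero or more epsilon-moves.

Start with {9, 10, 11, 12}.
From 11 via epsilon: add 0.
From 0 via epsilon: add 2, 4, 7.
From 2 via epsilon: add 5.
No new states can be added; the closed set is {0, 2, 4, 5, 7, 9, 10, 11, 12}.

{0, 2, 4, 5, 7, 9, 10, 11, 12}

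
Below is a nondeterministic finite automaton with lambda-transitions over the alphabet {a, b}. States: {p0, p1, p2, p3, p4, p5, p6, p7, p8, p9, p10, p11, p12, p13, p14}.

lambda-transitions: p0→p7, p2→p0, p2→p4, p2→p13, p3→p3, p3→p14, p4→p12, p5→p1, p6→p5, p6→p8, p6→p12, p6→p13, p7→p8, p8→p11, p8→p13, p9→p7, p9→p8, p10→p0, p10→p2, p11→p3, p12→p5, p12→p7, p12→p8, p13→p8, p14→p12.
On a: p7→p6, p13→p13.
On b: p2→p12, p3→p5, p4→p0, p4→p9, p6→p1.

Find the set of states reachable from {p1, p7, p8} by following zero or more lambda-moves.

Start with {p1, p7, p8}.
From p8 via lambda: add p11, p13.
From p11 via lambda: add p3.
From p3 via lambda: add p14.
From p14 via lambda: add p12.
From p12 via lambda: add p5.
No new states can be added; the closed set is {p1, p3, p5, p7, p8, p11, p12, p13, p14}.

{p1, p3, p5, p7, p8, p11, p12, p13, p14}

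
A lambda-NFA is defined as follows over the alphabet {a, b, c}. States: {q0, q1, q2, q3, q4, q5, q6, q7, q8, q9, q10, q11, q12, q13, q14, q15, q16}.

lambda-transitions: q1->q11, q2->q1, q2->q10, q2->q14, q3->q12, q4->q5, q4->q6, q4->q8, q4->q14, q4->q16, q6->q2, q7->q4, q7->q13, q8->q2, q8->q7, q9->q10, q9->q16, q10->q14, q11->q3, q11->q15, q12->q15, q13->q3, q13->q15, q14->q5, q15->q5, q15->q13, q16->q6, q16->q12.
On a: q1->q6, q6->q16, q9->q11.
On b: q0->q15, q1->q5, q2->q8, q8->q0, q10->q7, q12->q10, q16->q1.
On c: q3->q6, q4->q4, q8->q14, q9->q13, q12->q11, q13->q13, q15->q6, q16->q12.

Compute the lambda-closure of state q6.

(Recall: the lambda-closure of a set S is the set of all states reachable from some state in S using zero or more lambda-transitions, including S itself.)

{q1, q2, q3, q5, q6, q10, q11, q12, q13, q14, q15}

Start with {q6}.
From q6 via lambda: add q2.
From q2 via lambda: add q1, q10, q14.
From q1 via lambda: add q11.
From q14 via lambda: add q5.
From q11 via lambda: add q3, q15.
From q3 via lambda: add q12.
From q15 via lambda: add q13.
No new states can be added; the closed set is {q1, q2, q3, q5, q6, q10, q11, q12, q13, q14, q15}.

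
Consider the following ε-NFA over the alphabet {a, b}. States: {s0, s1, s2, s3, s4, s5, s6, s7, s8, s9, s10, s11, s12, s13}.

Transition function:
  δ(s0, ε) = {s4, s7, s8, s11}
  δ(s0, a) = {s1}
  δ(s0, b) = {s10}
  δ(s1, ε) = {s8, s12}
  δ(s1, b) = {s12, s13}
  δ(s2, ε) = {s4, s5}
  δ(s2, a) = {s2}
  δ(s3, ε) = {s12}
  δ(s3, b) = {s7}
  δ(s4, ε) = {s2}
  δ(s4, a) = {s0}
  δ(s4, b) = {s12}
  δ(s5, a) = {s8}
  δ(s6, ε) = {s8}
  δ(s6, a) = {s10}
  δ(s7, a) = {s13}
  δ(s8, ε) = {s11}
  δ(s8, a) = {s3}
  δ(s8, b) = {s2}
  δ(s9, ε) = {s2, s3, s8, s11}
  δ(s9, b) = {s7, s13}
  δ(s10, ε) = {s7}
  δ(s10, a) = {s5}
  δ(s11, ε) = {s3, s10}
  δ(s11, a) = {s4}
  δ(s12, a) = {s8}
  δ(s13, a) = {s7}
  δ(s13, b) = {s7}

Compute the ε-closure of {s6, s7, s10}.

{s3, s6, s7, s8, s10, s11, s12}

Start with {s6, s7, s10}.
From s6 via ε: add s8.
From s8 via ε: add s11.
From s11 via ε: add s3.
From s3 via ε: add s12.
No new states can be added; the closed set is {s3, s6, s7, s8, s10, s11, s12}.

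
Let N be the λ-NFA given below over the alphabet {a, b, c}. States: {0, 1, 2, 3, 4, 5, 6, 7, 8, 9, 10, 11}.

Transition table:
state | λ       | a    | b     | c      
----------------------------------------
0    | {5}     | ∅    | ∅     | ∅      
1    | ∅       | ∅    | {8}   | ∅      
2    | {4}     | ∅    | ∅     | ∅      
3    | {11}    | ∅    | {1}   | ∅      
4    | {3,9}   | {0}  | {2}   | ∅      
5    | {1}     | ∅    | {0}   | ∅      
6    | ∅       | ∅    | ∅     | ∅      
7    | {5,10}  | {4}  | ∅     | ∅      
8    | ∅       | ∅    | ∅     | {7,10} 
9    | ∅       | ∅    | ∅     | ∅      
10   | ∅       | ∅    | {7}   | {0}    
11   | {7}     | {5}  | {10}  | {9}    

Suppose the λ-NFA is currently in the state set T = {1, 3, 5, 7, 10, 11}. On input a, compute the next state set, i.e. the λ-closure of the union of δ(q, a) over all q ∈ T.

{1, 3, 4, 5, 7, 9, 10, 11}

7 on a → {4}.
11 on a → {5}.
No a-transition from 1, 3, 5, 10.
Union after reading a: {4, 5}.
Now take the λ-closure:
From 4 via λ: add 3, 9.
From 5 via λ: add 1.
From 3 via λ: add 11.
From 11 via λ: add 7.
From 7 via λ: add 10.
No new states can be added; the closed set is {1, 3, 4, 5, 7, 9, 10, 11}.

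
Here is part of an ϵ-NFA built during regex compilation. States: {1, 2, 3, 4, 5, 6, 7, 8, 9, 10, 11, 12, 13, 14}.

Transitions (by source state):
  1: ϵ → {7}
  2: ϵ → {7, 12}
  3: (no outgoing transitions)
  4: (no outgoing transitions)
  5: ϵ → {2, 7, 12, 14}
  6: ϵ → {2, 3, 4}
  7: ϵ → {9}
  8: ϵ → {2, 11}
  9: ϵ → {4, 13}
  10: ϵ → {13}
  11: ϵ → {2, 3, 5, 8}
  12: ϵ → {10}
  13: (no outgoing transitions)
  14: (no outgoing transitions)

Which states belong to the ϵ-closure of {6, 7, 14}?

Start with {6, 7, 14}.
From 6 via ϵ: add 2, 3, 4.
From 7 via ϵ: add 9.
From 2 via ϵ: add 12.
From 9 via ϵ: add 13.
From 12 via ϵ: add 10.
No new states can be added; the closed set is {2, 3, 4, 6, 7, 9, 10, 12, 13, 14}.

{2, 3, 4, 6, 7, 9, 10, 12, 13, 14}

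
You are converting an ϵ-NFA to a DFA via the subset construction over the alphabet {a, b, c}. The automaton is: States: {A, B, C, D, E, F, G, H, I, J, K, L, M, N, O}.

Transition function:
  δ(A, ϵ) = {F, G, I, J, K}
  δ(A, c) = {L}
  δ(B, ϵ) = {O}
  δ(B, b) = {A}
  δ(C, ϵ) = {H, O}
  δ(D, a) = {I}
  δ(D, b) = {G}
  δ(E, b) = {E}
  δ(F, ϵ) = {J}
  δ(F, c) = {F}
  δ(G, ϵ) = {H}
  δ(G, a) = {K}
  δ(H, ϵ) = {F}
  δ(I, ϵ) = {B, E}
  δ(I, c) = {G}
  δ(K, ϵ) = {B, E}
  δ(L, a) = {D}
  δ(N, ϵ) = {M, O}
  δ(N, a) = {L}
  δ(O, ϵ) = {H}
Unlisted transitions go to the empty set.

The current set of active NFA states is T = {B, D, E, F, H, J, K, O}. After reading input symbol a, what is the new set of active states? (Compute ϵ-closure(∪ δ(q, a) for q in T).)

{B, E, F, H, I, J, O}

D on a → {I}.
No a-transition from B, E, F, H, J, K, O.
Union after reading a: {I}.
Now take the ϵ-closure:
From I via ϵ: add B, E.
From B via ϵ: add O.
From O via ϵ: add H.
From H via ϵ: add F.
From F via ϵ: add J.
No new states can be added; the closed set is {B, E, F, H, I, J, O}.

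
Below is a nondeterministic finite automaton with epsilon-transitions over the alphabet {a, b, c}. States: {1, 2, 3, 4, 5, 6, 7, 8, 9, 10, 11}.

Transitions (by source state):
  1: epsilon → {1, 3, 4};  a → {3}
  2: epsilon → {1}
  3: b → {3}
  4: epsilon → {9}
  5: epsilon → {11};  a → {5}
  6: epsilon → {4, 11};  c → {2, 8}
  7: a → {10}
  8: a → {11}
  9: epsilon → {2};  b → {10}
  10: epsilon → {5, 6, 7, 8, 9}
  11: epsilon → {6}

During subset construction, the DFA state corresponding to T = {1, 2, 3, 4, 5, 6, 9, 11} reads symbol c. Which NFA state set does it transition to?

{1, 2, 3, 4, 8, 9}

6 on c → {2, 8}.
No c-transition from 1, 2, 3, 4, 5, 9, 11.
Union after reading c: {2, 8}.
Now take the epsilon-closure:
From 2 via epsilon: add 1.
From 1 via epsilon: add 3, 4.
From 4 via epsilon: add 9.
No new states can be added; the closed set is {1, 2, 3, 4, 8, 9}.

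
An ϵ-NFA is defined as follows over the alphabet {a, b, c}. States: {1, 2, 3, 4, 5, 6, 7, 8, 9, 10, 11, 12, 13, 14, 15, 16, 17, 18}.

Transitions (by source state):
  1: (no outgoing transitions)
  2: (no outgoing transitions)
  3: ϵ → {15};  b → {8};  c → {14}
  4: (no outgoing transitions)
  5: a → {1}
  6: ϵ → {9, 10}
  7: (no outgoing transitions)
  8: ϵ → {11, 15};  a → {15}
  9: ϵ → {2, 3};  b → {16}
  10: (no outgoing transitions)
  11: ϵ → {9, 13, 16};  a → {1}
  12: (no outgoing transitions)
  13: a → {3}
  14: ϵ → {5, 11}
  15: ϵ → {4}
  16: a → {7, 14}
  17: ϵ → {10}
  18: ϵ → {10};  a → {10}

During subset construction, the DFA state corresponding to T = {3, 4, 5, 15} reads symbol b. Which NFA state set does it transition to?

3 on b → {8}.
No b-transition from 4, 5, 15.
Union after reading b: {8}.
Now take the ϵ-closure:
From 8 via ϵ: add 11, 15.
From 11 via ϵ: add 9, 13, 16.
From 15 via ϵ: add 4.
From 9 via ϵ: add 2, 3.
No new states can be added; the closed set is {2, 3, 4, 8, 9, 11, 13, 15, 16}.

{2, 3, 4, 8, 9, 11, 13, 15, 16}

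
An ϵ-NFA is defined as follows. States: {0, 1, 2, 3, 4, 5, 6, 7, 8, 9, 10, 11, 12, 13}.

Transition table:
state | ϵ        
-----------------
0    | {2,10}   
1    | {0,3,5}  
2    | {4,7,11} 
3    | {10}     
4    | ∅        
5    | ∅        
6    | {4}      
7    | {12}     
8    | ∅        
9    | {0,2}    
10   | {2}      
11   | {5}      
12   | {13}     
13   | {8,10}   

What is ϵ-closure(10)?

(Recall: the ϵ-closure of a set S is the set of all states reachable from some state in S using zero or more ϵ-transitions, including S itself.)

Start with {10}.
From 10 via ϵ: add 2.
From 2 via ϵ: add 4, 7, 11.
From 7 via ϵ: add 12.
From 11 via ϵ: add 5.
From 12 via ϵ: add 13.
From 13 via ϵ: add 8.
No new states can be added; the closed set is {2, 4, 5, 7, 8, 10, 11, 12, 13}.

{2, 4, 5, 7, 8, 10, 11, 12, 13}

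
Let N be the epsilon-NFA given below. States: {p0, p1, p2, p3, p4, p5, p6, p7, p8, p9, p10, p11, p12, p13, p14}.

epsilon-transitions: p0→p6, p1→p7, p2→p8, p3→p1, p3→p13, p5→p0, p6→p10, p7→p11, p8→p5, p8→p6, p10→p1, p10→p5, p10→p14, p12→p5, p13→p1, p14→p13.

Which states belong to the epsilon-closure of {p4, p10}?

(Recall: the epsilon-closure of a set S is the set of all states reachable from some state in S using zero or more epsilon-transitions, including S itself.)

Start with {p4, p10}.
From p10 via epsilon: add p1, p5, p14.
From p1 via epsilon: add p7.
From p5 via epsilon: add p0.
From p14 via epsilon: add p13.
From p0 via epsilon: add p6.
From p7 via epsilon: add p11.
No new states can be added; the closed set is {p0, p1, p4, p5, p6, p7, p10, p11, p13, p14}.

{p0, p1, p4, p5, p6, p7, p10, p11, p13, p14}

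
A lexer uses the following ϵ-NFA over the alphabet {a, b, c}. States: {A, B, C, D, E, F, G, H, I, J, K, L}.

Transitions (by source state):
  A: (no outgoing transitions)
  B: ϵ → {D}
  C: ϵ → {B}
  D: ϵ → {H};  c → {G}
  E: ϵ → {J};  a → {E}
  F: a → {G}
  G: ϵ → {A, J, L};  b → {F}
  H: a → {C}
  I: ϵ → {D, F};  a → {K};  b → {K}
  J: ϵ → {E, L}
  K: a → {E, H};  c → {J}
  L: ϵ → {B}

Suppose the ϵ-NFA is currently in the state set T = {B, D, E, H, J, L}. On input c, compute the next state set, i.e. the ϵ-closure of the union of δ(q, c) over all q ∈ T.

D on c → {G}.
No c-transition from B, E, H, J, L.
Union after reading c: {G}.
Now take the ϵ-closure:
From G via ϵ: add A, J, L.
From J via ϵ: add E.
From L via ϵ: add B.
From B via ϵ: add D.
From D via ϵ: add H.
No new states can be added; the closed set is {A, B, D, E, G, H, J, L}.

{A, B, D, E, G, H, J, L}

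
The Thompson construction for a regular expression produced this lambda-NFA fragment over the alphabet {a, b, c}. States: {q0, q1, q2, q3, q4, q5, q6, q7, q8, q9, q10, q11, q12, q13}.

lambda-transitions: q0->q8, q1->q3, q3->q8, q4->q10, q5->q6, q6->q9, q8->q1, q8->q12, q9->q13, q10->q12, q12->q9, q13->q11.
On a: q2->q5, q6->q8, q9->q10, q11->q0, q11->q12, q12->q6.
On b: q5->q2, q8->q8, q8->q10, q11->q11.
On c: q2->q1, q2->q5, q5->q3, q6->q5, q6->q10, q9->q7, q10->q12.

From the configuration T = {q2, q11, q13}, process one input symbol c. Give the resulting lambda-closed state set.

{q1, q3, q5, q6, q8, q9, q11, q12, q13}

q2 on c → {q1, q5}.
No c-transition from q11, q13.
Union after reading c: {q1, q5}.
Now take the lambda-closure:
From q1 via lambda: add q3.
From q5 via lambda: add q6.
From q3 via lambda: add q8.
From q6 via lambda: add q9.
From q8 via lambda: add q12.
From q9 via lambda: add q13.
From q13 via lambda: add q11.
No new states can be added; the closed set is {q1, q3, q5, q6, q8, q9, q11, q12, q13}.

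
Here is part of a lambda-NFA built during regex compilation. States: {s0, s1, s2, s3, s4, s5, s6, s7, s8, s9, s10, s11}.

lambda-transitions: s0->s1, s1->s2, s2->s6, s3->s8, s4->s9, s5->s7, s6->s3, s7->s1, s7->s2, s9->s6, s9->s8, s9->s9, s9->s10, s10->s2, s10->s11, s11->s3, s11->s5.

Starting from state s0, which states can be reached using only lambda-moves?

{s0, s1, s2, s3, s6, s8}

Start with {s0}.
From s0 via lambda: add s1.
From s1 via lambda: add s2.
From s2 via lambda: add s6.
From s6 via lambda: add s3.
From s3 via lambda: add s8.
No new states can be added; the closed set is {s0, s1, s2, s3, s6, s8}.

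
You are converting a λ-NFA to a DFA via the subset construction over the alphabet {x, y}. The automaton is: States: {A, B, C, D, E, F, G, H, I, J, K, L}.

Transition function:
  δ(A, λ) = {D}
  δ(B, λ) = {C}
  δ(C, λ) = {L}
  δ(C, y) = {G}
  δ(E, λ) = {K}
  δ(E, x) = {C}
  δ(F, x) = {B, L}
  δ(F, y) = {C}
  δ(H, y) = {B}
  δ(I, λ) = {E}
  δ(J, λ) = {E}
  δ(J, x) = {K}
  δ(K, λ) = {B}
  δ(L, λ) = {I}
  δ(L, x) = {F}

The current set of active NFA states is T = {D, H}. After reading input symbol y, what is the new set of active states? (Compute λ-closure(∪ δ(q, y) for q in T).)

H on y → {B}.
No y-transition from D.
Union after reading y: {B}.
Now take the λ-closure:
From B via λ: add C.
From C via λ: add L.
From L via λ: add I.
From I via λ: add E.
From E via λ: add K.
No new states can be added; the closed set is {B, C, E, I, K, L}.

{B, C, E, I, K, L}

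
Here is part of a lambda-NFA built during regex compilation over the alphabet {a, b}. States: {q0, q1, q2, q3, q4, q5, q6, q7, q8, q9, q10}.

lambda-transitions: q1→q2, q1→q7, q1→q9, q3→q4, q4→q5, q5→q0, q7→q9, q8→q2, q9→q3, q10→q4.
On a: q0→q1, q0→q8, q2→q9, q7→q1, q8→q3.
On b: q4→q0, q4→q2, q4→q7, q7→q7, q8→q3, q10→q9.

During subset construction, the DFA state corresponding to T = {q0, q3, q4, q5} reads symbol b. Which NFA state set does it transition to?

{q0, q2, q3, q4, q5, q7, q9}

q4 on b → {q0, q2, q7}.
No b-transition from q0, q3, q5.
Union after reading b: {q0, q2, q7}.
Now take the lambda-closure:
From q7 via lambda: add q9.
From q9 via lambda: add q3.
From q3 via lambda: add q4.
From q4 via lambda: add q5.
No new states can be added; the closed set is {q0, q2, q3, q4, q5, q7, q9}.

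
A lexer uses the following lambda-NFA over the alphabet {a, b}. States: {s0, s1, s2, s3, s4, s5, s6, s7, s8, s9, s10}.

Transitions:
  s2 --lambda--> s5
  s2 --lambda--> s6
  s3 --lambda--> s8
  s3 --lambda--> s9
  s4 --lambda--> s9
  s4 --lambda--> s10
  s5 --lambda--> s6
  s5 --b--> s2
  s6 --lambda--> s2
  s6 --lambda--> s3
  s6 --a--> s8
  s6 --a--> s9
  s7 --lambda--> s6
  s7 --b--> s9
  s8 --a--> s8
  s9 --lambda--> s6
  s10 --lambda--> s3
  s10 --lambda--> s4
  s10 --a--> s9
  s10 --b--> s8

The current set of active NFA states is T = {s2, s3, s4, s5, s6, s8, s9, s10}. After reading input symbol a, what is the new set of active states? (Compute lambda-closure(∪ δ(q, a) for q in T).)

s6 on a → {s8, s9}.
s8 on a → {s8}.
s10 on a → {s9}.
No a-transition from s2, s3, s4, s5, s9.
Union after reading a: {s8, s9}.
Now take the lambda-closure:
From s9 via lambda: add s6.
From s6 via lambda: add s2, s3.
From s2 via lambda: add s5.
No new states can be added; the closed set is {s2, s3, s5, s6, s8, s9}.

{s2, s3, s5, s6, s8, s9}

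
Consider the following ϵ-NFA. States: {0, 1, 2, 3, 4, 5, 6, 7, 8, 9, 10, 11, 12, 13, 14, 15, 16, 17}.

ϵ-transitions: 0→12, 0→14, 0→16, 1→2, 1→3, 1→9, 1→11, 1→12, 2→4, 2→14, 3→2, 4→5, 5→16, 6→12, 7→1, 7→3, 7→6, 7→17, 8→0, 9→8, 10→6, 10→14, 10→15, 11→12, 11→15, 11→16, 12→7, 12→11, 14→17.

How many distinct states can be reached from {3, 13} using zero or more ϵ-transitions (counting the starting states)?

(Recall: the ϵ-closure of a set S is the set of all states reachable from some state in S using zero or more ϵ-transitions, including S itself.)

8

Start with {3, 13}.
From 3 via ϵ: add 2.
From 2 via ϵ: add 4, 14.
From 4 via ϵ: add 5.
From 14 via ϵ: add 17.
From 5 via ϵ: add 16.
ϵ-closure = {2, 3, 4, 5, 13, 14, 16, 17}, which has 8 states.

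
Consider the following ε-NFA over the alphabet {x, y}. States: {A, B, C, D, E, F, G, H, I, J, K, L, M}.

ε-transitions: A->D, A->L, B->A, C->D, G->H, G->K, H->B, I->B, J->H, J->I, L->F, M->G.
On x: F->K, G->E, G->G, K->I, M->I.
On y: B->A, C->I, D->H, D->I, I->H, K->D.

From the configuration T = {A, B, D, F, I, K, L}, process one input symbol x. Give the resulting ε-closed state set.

{A, B, D, F, I, K, L}

F on x → {K}.
K on x → {I}.
No x-transition from A, B, D, I, L.
Union after reading x: {I, K}.
Now take the ε-closure:
From I via ε: add B.
From B via ε: add A.
From A via ε: add D, L.
From L via ε: add F.
No new states can be added; the closed set is {A, B, D, F, I, K, L}.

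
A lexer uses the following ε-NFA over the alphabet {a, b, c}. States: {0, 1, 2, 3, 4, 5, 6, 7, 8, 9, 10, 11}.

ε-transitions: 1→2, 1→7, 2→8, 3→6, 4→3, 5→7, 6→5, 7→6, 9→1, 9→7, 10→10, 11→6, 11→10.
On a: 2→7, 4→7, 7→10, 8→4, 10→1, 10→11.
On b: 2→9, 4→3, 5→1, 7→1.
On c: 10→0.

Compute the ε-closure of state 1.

Start with {1}.
From 1 via ε: add 2, 7.
From 2 via ε: add 8.
From 7 via ε: add 6.
From 6 via ε: add 5.
No new states can be added; the closed set is {1, 2, 5, 6, 7, 8}.

{1, 2, 5, 6, 7, 8}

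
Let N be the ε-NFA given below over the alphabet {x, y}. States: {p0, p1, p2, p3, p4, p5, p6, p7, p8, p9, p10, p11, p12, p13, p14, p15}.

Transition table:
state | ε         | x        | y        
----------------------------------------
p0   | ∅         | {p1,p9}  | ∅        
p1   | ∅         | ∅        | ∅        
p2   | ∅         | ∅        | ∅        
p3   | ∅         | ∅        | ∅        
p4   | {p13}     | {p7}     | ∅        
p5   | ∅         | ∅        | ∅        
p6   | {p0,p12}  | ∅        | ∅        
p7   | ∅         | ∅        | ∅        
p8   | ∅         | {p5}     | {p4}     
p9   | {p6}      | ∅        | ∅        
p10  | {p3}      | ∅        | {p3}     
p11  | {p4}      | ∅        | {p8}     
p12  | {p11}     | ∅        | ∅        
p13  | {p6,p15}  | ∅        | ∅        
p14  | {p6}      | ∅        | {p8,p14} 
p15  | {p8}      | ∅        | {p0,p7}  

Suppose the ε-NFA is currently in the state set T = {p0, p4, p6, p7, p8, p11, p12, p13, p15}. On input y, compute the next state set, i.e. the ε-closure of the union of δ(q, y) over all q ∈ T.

p8 on y → {p4}.
p11 on y → {p8}.
p15 on y → {p0, p7}.
No y-transition from p0, p4, p6, p7, p12, p13.
Union after reading y: {p0, p4, p7, p8}.
Now take the ε-closure:
From p4 via ε: add p13.
From p13 via ε: add p6, p15.
From p6 via ε: add p12.
From p12 via ε: add p11.
No new states can be added; the closed set is {p0, p4, p6, p7, p8, p11, p12, p13, p15}.

{p0, p4, p6, p7, p8, p11, p12, p13, p15}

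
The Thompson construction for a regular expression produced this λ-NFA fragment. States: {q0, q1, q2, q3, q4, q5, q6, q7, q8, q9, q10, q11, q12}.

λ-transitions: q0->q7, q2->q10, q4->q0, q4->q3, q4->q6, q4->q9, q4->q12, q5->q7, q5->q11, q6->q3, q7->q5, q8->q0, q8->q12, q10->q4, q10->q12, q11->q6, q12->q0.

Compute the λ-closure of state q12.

Start with {q12}.
From q12 via λ: add q0.
From q0 via λ: add q7.
From q7 via λ: add q5.
From q5 via λ: add q11.
From q11 via λ: add q6.
From q6 via λ: add q3.
No new states can be added; the closed set is {q0, q3, q5, q6, q7, q11, q12}.

{q0, q3, q5, q6, q7, q11, q12}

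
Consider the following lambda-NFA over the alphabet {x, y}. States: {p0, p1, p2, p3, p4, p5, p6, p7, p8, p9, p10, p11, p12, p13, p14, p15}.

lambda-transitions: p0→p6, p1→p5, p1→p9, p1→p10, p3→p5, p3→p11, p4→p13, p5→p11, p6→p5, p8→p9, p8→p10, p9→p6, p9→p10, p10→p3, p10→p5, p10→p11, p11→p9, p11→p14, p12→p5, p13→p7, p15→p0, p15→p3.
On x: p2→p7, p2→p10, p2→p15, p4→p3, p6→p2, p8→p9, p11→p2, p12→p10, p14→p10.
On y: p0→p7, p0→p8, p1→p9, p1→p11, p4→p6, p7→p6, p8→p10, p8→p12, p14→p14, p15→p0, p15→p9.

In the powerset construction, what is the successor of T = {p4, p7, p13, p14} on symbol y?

p4 on y → {p6}.
p7 on y → {p6}.
p14 on y → {p14}.
No y-transition from p13.
Union after reading y: {p6, p14}.
Now take the lambda-closure:
From p6 via lambda: add p5.
From p5 via lambda: add p11.
From p11 via lambda: add p9.
From p9 via lambda: add p10.
From p10 via lambda: add p3.
No new states can be added; the closed set is {p3, p5, p6, p9, p10, p11, p14}.

{p3, p5, p6, p9, p10, p11, p14}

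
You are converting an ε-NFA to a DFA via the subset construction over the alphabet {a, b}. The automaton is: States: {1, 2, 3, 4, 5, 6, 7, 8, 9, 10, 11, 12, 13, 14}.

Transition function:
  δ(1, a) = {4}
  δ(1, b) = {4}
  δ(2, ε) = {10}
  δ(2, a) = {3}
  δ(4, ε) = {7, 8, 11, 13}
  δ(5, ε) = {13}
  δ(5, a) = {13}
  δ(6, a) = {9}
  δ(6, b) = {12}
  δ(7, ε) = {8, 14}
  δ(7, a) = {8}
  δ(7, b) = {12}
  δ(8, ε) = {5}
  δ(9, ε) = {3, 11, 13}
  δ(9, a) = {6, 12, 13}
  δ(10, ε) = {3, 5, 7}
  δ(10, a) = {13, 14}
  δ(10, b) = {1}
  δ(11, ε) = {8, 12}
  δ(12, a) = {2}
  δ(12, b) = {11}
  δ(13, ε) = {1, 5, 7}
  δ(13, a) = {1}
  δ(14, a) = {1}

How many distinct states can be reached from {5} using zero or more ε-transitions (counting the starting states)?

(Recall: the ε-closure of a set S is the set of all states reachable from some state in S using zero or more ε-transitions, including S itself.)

Start with {5}.
From 5 via ε: add 13.
From 13 via ε: add 1, 7.
From 7 via ε: add 8, 14.
ε-closure = {1, 5, 7, 8, 13, 14}, which has 6 states.

6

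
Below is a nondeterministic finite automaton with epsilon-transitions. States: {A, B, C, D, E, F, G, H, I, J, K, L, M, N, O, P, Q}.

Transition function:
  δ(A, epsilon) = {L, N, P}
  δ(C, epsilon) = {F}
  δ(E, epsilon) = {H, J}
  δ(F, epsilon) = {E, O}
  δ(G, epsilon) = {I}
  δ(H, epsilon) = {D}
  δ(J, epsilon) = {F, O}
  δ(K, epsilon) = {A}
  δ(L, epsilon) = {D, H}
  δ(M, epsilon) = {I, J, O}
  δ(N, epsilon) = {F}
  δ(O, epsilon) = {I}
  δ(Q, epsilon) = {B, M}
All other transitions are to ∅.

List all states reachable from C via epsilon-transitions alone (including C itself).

Start with {C}.
From C via epsilon: add F.
From F via epsilon: add E, O.
From E via epsilon: add H, J.
From O via epsilon: add I.
From H via epsilon: add D.
No new states can be added; the closed set is {C, D, E, F, H, I, J, O}.

{C, D, E, F, H, I, J, O}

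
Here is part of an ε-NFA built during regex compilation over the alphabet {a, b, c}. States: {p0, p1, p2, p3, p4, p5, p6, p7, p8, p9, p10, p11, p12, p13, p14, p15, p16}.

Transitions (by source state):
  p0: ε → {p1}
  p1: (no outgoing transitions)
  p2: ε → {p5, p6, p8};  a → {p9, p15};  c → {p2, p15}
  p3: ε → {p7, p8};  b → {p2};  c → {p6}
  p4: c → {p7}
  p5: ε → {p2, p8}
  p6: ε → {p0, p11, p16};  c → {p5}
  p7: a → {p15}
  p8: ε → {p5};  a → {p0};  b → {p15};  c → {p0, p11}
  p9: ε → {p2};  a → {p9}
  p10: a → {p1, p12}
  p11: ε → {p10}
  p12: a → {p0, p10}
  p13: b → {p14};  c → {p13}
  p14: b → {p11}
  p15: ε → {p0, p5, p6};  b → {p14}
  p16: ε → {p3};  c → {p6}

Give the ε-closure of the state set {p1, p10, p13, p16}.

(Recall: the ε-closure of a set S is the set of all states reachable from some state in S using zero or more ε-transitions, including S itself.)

Start with {p1, p10, p13, p16}.
From p16 via ε: add p3.
From p3 via ε: add p7, p8.
From p8 via ε: add p5.
From p5 via ε: add p2.
From p2 via ε: add p6.
From p6 via ε: add p0, p11.
No new states can be added; the closed set is {p0, p1, p2, p3, p5, p6, p7, p8, p10, p11, p13, p16}.

{p0, p1, p2, p3, p5, p6, p7, p8, p10, p11, p13, p16}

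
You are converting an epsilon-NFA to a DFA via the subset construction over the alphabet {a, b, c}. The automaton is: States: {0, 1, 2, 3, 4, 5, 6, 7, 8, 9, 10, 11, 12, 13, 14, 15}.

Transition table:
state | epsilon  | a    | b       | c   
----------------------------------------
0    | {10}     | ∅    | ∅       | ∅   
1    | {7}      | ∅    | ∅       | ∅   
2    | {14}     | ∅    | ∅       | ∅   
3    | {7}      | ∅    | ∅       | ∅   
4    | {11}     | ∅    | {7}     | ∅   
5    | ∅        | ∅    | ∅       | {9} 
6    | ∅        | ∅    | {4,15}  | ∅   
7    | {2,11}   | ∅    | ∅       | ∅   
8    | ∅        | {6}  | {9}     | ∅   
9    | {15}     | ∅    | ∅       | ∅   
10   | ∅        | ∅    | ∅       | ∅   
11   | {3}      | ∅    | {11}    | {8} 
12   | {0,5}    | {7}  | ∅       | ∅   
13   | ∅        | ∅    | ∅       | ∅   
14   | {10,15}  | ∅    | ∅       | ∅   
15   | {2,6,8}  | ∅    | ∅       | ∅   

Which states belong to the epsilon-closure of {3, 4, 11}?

Start with {3, 4, 11}.
From 3 via epsilon: add 7.
From 7 via epsilon: add 2.
From 2 via epsilon: add 14.
From 14 via epsilon: add 10, 15.
From 15 via epsilon: add 6, 8.
No new states can be added; the closed set is {2, 3, 4, 6, 7, 8, 10, 11, 14, 15}.

{2, 3, 4, 6, 7, 8, 10, 11, 14, 15}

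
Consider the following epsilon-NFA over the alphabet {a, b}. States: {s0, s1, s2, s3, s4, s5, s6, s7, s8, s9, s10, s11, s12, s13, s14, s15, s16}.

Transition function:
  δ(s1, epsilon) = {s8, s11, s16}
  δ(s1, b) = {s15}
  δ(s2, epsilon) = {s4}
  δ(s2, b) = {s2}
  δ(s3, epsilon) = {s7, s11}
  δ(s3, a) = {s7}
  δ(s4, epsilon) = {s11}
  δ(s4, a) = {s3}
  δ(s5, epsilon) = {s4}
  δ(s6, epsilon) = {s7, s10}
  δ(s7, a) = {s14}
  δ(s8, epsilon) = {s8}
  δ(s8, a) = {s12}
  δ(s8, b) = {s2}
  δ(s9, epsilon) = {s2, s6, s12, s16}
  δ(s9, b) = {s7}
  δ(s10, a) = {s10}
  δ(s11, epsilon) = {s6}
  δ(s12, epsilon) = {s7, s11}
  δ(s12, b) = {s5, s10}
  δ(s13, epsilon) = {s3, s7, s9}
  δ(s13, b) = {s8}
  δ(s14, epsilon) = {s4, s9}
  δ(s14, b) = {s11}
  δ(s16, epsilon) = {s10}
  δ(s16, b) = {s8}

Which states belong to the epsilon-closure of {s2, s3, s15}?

{s2, s3, s4, s6, s7, s10, s11, s15}

Start with {s2, s3, s15}.
From s2 via epsilon: add s4.
From s3 via epsilon: add s7, s11.
From s11 via epsilon: add s6.
From s6 via epsilon: add s10.
No new states can be added; the closed set is {s2, s3, s4, s6, s7, s10, s11, s15}.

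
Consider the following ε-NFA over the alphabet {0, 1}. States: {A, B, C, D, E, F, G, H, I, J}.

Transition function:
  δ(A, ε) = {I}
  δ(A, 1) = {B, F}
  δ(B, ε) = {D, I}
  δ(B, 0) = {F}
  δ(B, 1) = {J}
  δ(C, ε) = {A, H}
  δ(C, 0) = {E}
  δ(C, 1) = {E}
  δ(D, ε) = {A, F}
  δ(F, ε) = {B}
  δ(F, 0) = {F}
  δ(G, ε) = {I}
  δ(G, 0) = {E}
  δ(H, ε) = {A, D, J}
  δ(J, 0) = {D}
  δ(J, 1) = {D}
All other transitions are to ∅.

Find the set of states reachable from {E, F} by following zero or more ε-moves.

{A, B, D, E, F, I}

Start with {E, F}.
From F via ε: add B.
From B via ε: add D, I.
From D via ε: add A.
No new states can be added; the closed set is {A, B, D, E, F, I}.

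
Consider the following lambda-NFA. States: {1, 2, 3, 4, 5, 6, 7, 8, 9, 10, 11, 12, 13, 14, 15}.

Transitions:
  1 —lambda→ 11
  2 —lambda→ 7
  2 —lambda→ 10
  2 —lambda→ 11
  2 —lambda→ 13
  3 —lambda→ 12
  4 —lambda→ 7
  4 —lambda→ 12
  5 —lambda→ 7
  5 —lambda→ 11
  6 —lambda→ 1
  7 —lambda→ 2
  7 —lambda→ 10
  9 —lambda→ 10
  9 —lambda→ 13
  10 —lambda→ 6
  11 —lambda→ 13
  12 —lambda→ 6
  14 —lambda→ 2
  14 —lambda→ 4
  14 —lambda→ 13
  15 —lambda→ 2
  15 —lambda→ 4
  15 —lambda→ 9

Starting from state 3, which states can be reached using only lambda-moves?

Start with {3}.
From 3 via lambda: add 12.
From 12 via lambda: add 6.
From 6 via lambda: add 1.
From 1 via lambda: add 11.
From 11 via lambda: add 13.
No new states can be added; the closed set is {1, 3, 6, 11, 12, 13}.

{1, 3, 6, 11, 12, 13}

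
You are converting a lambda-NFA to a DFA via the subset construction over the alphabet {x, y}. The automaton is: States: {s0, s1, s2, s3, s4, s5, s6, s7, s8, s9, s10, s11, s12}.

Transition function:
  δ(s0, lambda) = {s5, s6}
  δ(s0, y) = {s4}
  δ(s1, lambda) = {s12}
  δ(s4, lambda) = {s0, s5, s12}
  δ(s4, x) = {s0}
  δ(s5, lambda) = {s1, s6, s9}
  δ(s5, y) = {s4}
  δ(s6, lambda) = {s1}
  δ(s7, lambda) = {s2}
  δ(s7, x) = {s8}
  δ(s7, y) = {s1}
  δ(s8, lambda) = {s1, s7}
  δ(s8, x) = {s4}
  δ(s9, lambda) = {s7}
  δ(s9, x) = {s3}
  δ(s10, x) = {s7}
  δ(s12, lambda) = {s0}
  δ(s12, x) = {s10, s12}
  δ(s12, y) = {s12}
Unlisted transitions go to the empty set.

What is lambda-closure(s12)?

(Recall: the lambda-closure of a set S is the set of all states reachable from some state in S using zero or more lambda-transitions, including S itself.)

Start with {s12}.
From s12 via lambda: add s0.
From s0 via lambda: add s5, s6.
From s5 via lambda: add s1, s9.
From s9 via lambda: add s7.
From s7 via lambda: add s2.
No new states can be added; the closed set is {s0, s1, s2, s5, s6, s7, s9, s12}.

{s0, s1, s2, s5, s6, s7, s9, s12}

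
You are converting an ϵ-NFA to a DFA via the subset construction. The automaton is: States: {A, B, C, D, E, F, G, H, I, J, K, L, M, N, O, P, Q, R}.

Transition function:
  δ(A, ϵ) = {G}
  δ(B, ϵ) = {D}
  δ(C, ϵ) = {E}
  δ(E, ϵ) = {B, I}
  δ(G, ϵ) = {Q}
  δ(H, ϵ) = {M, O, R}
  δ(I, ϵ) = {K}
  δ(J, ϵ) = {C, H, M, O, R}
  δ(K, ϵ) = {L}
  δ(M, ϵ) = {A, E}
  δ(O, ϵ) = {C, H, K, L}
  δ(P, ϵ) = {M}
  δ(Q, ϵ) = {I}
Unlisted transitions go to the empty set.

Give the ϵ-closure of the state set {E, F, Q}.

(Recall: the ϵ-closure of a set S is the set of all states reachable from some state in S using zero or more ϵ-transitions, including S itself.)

Start with {E, F, Q}.
From E via ϵ: add B, I.
From B via ϵ: add D.
From I via ϵ: add K.
From K via ϵ: add L.
No new states can be added; the closed set is {B, D, E, F, I, K, L, Q}.

{B, D, E, F, I, K, L, Q}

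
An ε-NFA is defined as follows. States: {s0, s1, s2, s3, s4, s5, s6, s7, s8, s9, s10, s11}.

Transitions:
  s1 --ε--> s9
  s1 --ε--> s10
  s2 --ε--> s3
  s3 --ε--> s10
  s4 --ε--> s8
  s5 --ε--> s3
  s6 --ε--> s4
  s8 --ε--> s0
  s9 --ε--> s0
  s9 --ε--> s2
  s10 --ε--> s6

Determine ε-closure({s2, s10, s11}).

Start with {s2, s10, s11}.
From s2 via ε: add s3.
From s10 via ε: add s6.
From s6 via ε: add s4.
From s4 via ε: add s8.
From s8 via ε: add s0.
No new states can be added; the closed set is {s0, s2, s3, s4, s6, s8, s10, s11}.

{s0, s2, s3, s4, s6, s8, s10, s11}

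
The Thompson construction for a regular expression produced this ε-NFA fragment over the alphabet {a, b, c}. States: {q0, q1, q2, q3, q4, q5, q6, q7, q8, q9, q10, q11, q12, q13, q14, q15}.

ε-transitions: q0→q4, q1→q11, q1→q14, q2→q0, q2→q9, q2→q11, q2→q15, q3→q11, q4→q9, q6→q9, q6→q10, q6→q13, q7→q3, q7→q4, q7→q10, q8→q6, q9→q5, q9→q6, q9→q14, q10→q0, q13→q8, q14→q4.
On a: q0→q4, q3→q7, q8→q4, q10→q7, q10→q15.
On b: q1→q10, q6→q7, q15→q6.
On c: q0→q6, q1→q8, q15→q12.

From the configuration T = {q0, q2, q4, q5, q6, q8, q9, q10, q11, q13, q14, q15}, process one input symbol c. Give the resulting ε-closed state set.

{q0, q4, q5, q6, q8, q9, q10, q12, q13, q14}

q0 on c → {q6}.
q15 on c → {q12}.
No c-transition from q2, q4, q5, q6, q8, q9, q10, q11, q13, q14.
Union after reading c: {q6, q12}.
Now take the ε-closure:
From q6 via ε: add q9, q10, q13.
From q9 via ε: add q5, q14.
From q10 via ε: add q0.
From q13 via ε: add q8.
From q0 via ε: add q4.
No new states can be added; the closed set is {q0, q4, q5, q6, q8, q9, q10, q12, q13, q14}.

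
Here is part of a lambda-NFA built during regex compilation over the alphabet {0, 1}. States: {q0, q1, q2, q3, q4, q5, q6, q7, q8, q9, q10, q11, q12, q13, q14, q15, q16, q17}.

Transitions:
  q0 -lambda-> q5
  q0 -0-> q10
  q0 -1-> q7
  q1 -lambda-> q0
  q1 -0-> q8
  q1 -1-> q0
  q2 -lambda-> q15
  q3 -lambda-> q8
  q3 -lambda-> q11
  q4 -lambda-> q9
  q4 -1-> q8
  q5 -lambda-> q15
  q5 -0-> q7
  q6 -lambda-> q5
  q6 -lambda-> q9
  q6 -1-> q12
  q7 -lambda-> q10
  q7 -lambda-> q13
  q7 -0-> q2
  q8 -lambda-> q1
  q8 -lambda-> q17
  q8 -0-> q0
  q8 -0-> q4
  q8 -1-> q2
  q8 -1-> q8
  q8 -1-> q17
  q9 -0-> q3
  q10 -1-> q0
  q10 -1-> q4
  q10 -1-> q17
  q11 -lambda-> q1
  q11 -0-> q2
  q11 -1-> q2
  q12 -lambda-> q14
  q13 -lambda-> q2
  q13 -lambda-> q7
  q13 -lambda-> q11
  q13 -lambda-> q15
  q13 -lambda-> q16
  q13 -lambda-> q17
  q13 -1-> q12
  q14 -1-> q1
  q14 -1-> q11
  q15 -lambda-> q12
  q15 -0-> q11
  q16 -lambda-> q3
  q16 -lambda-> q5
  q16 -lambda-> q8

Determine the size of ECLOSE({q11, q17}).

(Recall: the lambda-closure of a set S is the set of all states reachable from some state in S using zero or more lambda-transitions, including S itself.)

8

Start with {q11, q17}.
From q11 via lambda: add q1.
From q1 via lambda: add q0.
From q0 via lambda: add q5.
From q5 via lambda: add q15.
From q15 via lambda: add q12.
From q12 via lambda: add q14.
lambda-closure = {q0, q1, q5, q11, q12, q14, q15, q17}, which has 8 states.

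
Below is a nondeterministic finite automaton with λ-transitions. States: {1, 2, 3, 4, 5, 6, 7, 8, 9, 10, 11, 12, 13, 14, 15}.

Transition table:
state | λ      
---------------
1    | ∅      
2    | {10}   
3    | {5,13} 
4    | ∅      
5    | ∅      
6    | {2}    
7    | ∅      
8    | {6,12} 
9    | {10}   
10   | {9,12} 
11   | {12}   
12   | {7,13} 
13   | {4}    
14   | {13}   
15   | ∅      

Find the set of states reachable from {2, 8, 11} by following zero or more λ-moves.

{2, 4, 6, 7, 8, 9, 10, 11, 12, 13}

Start with {2, 8, 11}.
From 2 via λ: add 10.
From 8 via λ: add 6, 12.
From 10 via λ: add 9.
From 12 via λ: add 7, 13.
From 13 via λ: add 4.
No new states can be added; the closed set is {2, 4, 6, 7, 8, 9, 10, 11, 12, 13}.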